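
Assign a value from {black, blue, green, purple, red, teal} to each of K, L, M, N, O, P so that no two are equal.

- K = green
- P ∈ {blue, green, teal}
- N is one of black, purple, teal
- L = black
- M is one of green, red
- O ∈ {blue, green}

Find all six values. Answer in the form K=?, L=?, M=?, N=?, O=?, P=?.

K=green, L=black, M=red, N=purple, O=blue, P=teal

K has just one choice, so K = green. Eliminate green elsewhere: M, O, P.
That leaves L = black. Strike black from N.
That leaves M = red.
O has just one choice, so O = blue. So P can't be blue.
That leaves P = teal. So N can't be teal.
N has just one choice, so N = purple.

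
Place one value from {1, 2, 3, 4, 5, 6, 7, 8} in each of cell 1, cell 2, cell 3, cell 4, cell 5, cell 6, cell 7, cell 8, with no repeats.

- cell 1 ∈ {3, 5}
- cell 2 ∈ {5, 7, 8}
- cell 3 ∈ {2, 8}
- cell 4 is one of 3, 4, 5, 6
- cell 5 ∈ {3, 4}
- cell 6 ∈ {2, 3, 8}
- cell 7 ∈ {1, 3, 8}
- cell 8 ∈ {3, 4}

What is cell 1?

5

The 8 variables together cover exactly {1, 2, 3, 4, 5, 6, 7, 8} — 8 values for 8 variables — and 1 appears only in cell 7's list, so cell 7 = 1.
The 7 still-open variables together cover exactly {2, 3, 4, 5, 6, 7, 8} — 7 values for 7 variables — and 6 appears only in cell 4's list, so cell 4 = 6.
Among the 6 still-open variables, 7 fits only cell 2 (and all 6 values in {2, 3, 4, 5, 7, 8} must be used), so cell 2 = 7.
The 5 still-open variables together cover exactly {2, 3, 4, 5, 8} — 5 values for 5 variables — and 5 appears only in cell 1's list, so cell 1 = 5.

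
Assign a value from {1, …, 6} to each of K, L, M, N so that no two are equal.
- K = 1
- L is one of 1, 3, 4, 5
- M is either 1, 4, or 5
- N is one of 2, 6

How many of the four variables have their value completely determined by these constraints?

K has just one choice, so K = 1. Strike 1 from L, M.
Determined: K=1. The other variables each still have more than one consistent value. That makes 1.

1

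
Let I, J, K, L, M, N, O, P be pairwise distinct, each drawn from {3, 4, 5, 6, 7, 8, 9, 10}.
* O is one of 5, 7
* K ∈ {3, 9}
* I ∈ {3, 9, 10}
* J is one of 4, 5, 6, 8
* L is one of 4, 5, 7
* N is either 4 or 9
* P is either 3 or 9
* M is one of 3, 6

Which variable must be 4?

Among the 8 variables, 8 fits only J (and all 8 values in {3, 4, 5, 6, 7, 8, 9, 10} must be used), so J = 8.
Among the 7 still-open variables, 6 fits only M (and all 7 values in {3, 4, 5, 6, 7, 9, 10} must be used), so M = 6.
Among the 6 still-open variables, 10 fits only I (and all 6 values in {3, 4, 5, 7, 9, 10} must be used), so I = 10.
K and P share exactly the 2 values {3, 9}; by pigeonhole those values go to them, so strike 3, 9 from N.
So 4 goes to N.

N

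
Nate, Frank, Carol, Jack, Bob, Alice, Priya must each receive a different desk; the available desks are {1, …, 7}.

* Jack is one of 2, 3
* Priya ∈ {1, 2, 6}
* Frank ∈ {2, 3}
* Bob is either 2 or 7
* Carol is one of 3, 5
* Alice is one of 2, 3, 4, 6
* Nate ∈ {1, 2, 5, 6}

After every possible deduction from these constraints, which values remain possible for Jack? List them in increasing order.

2, 3

Among the 7 variables, 4 fits only Alice (and all 7 values in {1, 2, 3, 4, 5, 6, 7} must be used), so Alice = 4.
The 6 still-open variables together cover exactly {1, 2, 3, 5, 6, 7} — 6 values for 6 variables — and 7 appears only in Bob's list, so Bob = 7.
Frank and Jack share exactly the 2 values {2, 3}; by pigeonhole those values go to them, so strike 2, 3 from Nate, Carol, Priya.
That leaves Carol = 5. So Nate can't be 5.
No further eliminations apply; Jack can still be any of 2, 3.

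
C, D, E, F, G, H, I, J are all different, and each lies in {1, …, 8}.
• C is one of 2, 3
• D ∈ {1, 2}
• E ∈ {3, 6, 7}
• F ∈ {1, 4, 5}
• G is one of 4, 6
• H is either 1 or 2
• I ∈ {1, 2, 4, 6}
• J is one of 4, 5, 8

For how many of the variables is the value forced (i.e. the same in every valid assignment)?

4

Among the 8 variables, 7 fits only E (and all 8 values in {1, 2, 3, 4, 5, 6, 7, 8} must be used), so E = 7.
Among the 7 still-open variables, 3 fits only C (and all 7 values in {1, 2, 3, 4, 5, 6, 8} must be used), so C = 3.
Among the 6 still-open variables, 8 fits only J (and all 6 values in {1, 2, 4, 5, 6, 8} must be used), so J = 8.
The 5 still-open variables together cover exactly {1, 2, 4, 5, 6} — 5 values for 5 variables — and 5 appears only in F's list, so F = 5.
D and H between them cover only {1, 2} — a naked pair. Remove those values from I.
Determined: C=3, E=7, F=5, J=8. The other variables each still have more than one consistent value. That makes 4.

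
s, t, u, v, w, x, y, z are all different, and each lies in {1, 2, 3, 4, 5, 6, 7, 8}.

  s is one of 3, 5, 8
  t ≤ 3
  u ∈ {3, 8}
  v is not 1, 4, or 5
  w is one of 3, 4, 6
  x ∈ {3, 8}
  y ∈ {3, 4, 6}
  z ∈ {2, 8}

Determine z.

The 8 variables together cover exactly {1, 2, 3, 4, 5, 6, 7, 8} — 8 values for 8 variables — and 1 appears only in t's list, so t = 1.
Among the 7 still-open variables, 5 fits only s (and all 7 values in {2, 3, 4, 5, 6, 7, 8} must be used), so s = 5.
The 6 still-open variables together cover exactly {2, 3, 4, 6, 7, 8} — 6 values for 6 variables — and 7 appears only in v's list, so v = 7.
The 5 still-open variables together cover exactly {2, 3, 4, 6, 8} — 5 values for 5 variables — and 2 appears only in z's list, so z = 2.

2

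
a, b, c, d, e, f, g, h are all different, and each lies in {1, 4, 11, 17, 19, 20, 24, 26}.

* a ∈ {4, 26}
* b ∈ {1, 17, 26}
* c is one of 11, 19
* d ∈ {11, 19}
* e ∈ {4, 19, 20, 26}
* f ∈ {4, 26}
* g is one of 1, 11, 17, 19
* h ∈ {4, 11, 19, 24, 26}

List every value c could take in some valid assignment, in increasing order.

Among the 8 variables, 20 fits only e (and all 8 values in {1, 4, 11, 17, 19, 20, 24, 26} must be used), so e = 20.
The 7 still-open variables together cover exactly {1, 4, 11, 17, 19, 24, 26} — 7 values for 7 variables — and 24 appears only in h's list, so h = 24.
a and f between them cover only {4, 26} — a naked pair. Remove those values from b.
c and d share exactly the 2 values {11, 19}; by pigeonhole those values go to them, so strike 11, 19 from g.
No further eliminations apply; c can still be any of 11, 19.

11, 19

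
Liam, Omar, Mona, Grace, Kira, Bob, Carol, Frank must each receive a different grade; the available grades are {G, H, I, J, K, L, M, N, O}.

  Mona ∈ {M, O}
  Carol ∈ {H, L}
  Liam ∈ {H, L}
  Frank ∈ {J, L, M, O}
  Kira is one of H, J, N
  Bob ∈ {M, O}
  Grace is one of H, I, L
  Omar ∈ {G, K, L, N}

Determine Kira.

Liam and Carol between them cover only {H, L} — a naked pair. Remove those values from Omar, Grace, Kira, Frank.
Grace's domain is down to {I}, so Grace = I.
Mona and Bob share exactly the 2 values {M, O}; by pigeonhole those values go to them, so strike M, O from Frank.
That leaves Frank = J. Strike J from Kira.
So Kira = N.

N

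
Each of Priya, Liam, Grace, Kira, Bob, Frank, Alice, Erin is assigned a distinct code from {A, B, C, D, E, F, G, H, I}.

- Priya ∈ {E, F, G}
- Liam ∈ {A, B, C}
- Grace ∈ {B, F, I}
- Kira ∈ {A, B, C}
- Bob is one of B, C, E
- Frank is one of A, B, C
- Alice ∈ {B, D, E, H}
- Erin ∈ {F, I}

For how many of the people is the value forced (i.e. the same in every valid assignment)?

2

Liam, Kira, Frank share exactly the 3 values {A, B, C}; by pigeonhole those values go to them, so strike A, B, C from Grace, Bob, Alice.
Bob's domain is down to {E}, so Bob = E. So Priya, Alice can't be E.
Grace and Erin between them cover only {F, I} — a naked pair. Remove those values from Priya.
That leaves Priya = G.
Determined: Priya=G, Bob=E. The other people each still have more than one consistent value. That makes 2.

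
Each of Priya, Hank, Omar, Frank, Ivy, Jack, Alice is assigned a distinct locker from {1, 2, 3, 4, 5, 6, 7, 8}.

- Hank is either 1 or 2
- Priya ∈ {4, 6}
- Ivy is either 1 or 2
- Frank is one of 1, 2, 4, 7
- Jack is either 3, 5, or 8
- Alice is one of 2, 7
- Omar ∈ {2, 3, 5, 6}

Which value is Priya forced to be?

6

Hank and Ivy share exactly the 2 values {1, 2}; by pigeonhole those values go to them, so strike 1, 2 from Omar, Frank, Alice.
That leaves Alice = 7. Remove 7 from Frank.
Frank must be 4 (only option left). Strike 4 from Priya.
So Priya = 6.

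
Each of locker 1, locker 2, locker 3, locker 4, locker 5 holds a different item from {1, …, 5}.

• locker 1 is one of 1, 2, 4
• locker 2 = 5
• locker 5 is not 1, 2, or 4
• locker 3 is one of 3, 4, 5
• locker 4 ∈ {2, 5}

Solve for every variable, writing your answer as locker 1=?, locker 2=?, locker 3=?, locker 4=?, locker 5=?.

locker 2 has just one choice, so locker 2 = 5. Eliminate 5 elsewhere: locker 3, locker 4, locker 5.
That leaves locker 4 = 2. Strike 2 from locker 1.
That leaves locker 5 = 3. Remove 3 from locker 3.
locker 3 has just one choice, so locker 3 = 4. So locker 1 can't be 4.
locker 1 has just one choice, so locker 1 = 1.

locker 1=1, locker 2=5, locker 3=4, locker 4=2, locker 5=3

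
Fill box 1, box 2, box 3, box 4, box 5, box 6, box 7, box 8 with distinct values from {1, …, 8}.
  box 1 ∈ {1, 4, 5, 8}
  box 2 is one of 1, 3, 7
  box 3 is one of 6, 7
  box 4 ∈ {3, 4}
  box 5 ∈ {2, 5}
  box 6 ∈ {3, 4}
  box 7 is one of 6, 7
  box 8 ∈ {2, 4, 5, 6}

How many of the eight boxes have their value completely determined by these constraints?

2

The 8 variables together cover exactly {1, 2, 3, 4, 5, 6, 7, 8} — 8 values for 8 variables — and 8 appears only in box 1's list, so box 1 = 8.
The 7 still-open variables together cover exactly {1, 2, 3, 4, 5, 6, 7} — 7 values for 7 variables — and 1 appears only in box 2's list, so box 2 = 1.
box 3 and box 7 between them cover only {6, 7} — a naked pair. Remove those values from box 8.
box 4 and box 6 between them cover only {3, 4} — a naked pair. Remove those values from box 8.
Determined: box 1=8, box 2=1. The other boxes each still have more than one consistent value. That makes 2.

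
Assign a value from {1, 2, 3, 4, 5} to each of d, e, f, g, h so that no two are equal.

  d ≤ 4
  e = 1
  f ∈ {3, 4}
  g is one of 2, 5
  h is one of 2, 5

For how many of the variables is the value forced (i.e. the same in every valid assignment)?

e must be 1 (only option left). So d can't be 1.
g and h between them cover only {2, 5} — a naked pair. Remove those values from d.
Determined: e=1. The other variables each still have more than one consistent value. That makes 1.

1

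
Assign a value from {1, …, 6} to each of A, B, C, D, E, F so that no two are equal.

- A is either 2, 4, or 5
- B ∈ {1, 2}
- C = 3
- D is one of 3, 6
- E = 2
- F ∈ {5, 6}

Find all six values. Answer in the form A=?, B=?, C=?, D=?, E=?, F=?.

A=4, B=1, C=3, D=6, E=2, F=5

C's domain is down to {3}, so C = 3. Eliminate 3 elsewhere: D.
D has just one choice, so D = 6. So F can't be 6.
E's domain is down to {2}, so E = 2. Strike 2 from A, B.
F has just one choice, so F = 5. So A can't be 5.
A's domain is down to {4}, so A = 4.
B has just one choice, so B = 1.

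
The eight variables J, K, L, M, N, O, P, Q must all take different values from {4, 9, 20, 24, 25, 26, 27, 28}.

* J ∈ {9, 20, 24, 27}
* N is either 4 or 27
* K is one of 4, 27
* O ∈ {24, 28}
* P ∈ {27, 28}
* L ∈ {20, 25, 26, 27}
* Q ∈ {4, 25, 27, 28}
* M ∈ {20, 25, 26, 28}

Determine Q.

The 8 variables draw from only 8 values {4, 9, 20, 24, 25, 26, 27, 28}, so each is used; only J can be 9, hence J = 9.
The 7 still-open variables draw from only 7 values {4, 20, 24, 25, 26, 27, 28}, so each is used; only O can be 24, hence O = 24.
K and N between them cover only {4, 27} — a naked pair. Remove those values from L, P, Q.
P must be 28 (only option left). Strike 28 from M, Q.
So Q = 25.

25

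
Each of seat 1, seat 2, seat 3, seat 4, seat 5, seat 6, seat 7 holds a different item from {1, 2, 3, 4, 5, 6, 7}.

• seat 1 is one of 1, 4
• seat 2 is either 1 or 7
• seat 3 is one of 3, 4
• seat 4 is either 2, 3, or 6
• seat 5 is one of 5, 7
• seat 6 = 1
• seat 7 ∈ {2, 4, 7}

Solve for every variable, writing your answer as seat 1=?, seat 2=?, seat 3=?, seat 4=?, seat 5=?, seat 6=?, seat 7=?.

seat 1=4, seat 2=7, seat 3=3, seat 4=6, seat 5=5, seat 6=1, seat 7=2

seat 6 must be 1 (only option left). So seat 1, seat 2 can't be 1.
That leaves seat 1 = 4. So seat 3, seat 7 can't be 4.
seat 2 must be 7 (only option left). So seat 5, seat 7 can't be 7.
That leaves seat 3 = 3. So seat 4 can't be 3.
seat 5 has just one choice, so seat 5 = 5.
seat 7's domain is down to {2}, so seat 7 = 2. So seat 4 can't be 2.
That leaves seat 4 = 6.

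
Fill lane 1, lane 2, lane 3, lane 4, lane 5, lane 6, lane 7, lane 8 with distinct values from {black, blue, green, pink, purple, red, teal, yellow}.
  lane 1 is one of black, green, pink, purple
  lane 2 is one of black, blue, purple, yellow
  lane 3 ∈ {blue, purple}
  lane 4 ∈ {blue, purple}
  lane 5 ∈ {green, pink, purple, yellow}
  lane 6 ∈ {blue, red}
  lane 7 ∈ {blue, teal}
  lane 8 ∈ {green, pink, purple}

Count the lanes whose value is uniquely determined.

2

The 8 variables together cover exactly {black, blue, green, pink, purple, red, teal, yellow} — 8 values for 8 variables — and red appears only in lane 6's list, so lane 6 = red.
The 7 still-open variables draw from only 7 values {black, blue, green, pink, purple, teal, yellow}, so each is used; only lane 7 can be teal, hence lane 7 = teal.
lane 3 and lane 4 share exactly the 2 values {blue, purple}; by pigeonhole those values go to them, so strike blue, purple from lane 1, lane 2, lane 5, lane 8.
Determined: lane 6=red, lane 7=teal. The other lanes each still have more than one consistent value. That makes 2.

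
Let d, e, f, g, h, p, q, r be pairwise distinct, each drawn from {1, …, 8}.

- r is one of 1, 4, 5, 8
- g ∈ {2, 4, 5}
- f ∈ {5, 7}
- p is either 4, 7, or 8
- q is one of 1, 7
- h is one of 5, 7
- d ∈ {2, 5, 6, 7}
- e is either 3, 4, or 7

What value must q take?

1

The 8 variables together cover exactly {1, 2, 3, 4, 5, 6, 7, 8} — 8 values for 8 variables — and 3 appears only in e's list, so e = 3.
The 7 still-open variables draw from only 7 values {1, 2, 4, 5, 6, 7, 8}, so each is used; only d can be 6, hence d = 6.
Among the 6 still-open variables, 2 fits only g (and all 6 values in {1, 2, 4, 5, 7, 8} must be used), so g = 2.
The 2 variables f and h are confined to {5, 7}, which locks those values in; drop them from p, q, r.
So q = 1.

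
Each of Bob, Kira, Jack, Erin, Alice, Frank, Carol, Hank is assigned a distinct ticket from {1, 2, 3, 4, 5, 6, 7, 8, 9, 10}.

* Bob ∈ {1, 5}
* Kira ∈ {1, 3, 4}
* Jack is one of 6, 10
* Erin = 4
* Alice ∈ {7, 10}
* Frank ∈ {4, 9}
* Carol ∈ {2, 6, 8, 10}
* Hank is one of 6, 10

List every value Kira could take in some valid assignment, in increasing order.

1, 3

Erin's domain is down to {4}, so Erin = 4. Strike 4 from Kira, Frank.
Frank must be 9 (only option left).
The 2 variables Jack and Hank are confined to {6, 10}, which locks those values in; drop them from Alice, Carol.
Alice has just one choice, so Alice = 7.
No further eliminations apply; Kira can still be any of 1, 3.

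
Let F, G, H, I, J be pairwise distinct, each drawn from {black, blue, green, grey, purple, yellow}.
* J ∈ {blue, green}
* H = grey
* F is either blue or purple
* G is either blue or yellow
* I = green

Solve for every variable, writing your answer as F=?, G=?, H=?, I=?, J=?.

F=purple, G=yellow, H=grey, I=green, J=blue

H must be grey (only option left).
I's domain is down to {green}, so I = green. Strike green from J.
J has just one choice, so J = blue. Eliminate blue elsewhere: F, G.
That leaves F = purple.
G has just one choice, so G = yellow.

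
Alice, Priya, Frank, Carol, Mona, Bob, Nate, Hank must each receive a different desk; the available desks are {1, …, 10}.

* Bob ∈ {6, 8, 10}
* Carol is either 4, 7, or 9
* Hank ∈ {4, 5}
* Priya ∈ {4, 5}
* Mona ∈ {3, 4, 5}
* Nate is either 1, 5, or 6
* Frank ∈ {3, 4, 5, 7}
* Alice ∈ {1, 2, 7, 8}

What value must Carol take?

9

Priya and Hank share exactly the 2 values {4, 5}; by pigeonhole those values go to them, so strike 4, 5 from Frank, Carol, Mona, Nate.
That leaves Mona = 3. So Frank can't be 3.
Frank has just one choice, so Frank = 7. Strike 7 from Alice, Carol.
So Carol = 9.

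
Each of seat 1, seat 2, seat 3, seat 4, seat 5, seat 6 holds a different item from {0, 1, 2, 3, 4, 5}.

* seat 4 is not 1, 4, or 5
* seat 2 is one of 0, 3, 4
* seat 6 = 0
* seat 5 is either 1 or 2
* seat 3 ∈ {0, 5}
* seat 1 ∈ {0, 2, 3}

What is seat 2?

seat 6 must be 0 (only option left). So seat 1, seat 2, seat 3, seat 4 can't be 0.
seat 3's domain is down to {5}, so seat 3 = 5.
Among the 4 still-open variables, 1 fits only seat 5 (and all 4 values in {1, 2, 3, 4} must be used), so seat 5 = 1.
Among the 3 still-open variables, 4 fits only seat 2 (and all 3 values in {2, 3, 4} must be used), so seat 2 = 4.

4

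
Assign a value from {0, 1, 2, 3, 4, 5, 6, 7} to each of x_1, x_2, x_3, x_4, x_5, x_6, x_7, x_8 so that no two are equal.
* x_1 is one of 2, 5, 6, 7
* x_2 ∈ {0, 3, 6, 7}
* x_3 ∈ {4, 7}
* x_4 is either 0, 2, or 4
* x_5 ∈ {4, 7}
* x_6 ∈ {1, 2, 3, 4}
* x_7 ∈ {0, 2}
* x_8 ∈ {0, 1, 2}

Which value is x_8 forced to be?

1

The 8 variables draw from only 8 values {0, 1, 2, 3, 4, 5, 6, 7}, so each is used; only x_1 can be 5, hence x_1 = 5.
Among the 7 still-open variables, 6 fits only x_2 (and all 7 values in {0, 1, 2, 3, 4, 6, 7} must be used), so x_2 = 6.
The 6 still-open variables draw from only 6 values {0, 1, 2, 3, 4, 7}, so each is used; only x_6 can be 3, hence x_6 = 3.
The 5 still-open variables draw from only 5 values {0, 1, 2, 4, 7}, so each is used; only x_8 can be 1, hence x_8 = 1.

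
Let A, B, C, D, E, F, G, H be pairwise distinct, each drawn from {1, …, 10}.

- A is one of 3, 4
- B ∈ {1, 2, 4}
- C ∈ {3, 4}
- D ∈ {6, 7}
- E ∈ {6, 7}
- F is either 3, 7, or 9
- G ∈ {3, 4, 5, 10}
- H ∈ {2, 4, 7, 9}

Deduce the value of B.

1

A and C share exactly the 2 values {3, 4}; by pigeonhole those values go to them, so strike 3, 4 from B, F, G, H.
The 2 variables D and E are confined to {6, 7}, which locks those values in; drop them from F, H.
F must be 9 (only option left). Strike 9 from H.
H has just one choice, so H = 2. Strike 2 from B.
So B = 1.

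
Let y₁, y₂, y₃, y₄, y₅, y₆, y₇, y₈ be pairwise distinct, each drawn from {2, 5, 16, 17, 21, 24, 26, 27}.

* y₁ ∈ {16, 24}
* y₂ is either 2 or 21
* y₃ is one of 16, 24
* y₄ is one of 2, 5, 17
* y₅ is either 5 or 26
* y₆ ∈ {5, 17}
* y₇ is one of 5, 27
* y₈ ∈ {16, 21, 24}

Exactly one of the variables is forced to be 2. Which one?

Among the 8 variables, 26 fits only y₅ (and all 8 values in {2, 5, 16, 17, 21, 24, 26, 27} must be used), so y₅ = 26.
The 7 still-open variables draw from only 7 values {2, 5, 16, 17, 21, 24, 27}, so each is used; only y₇ can be 27, hence y₇ = 27.
y₁ and y₃ between them cover only {16, 24} — a naked pair. Remove those values from y₈.
y₈ has just one choice, so y₈ = 21. Remove 21 from y₂.

y₂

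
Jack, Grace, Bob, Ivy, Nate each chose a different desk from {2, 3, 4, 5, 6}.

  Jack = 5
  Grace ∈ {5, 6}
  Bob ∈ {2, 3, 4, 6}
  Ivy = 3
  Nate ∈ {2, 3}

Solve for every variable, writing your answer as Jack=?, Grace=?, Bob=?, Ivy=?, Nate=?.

Jack's domain is down to {5}, so Jack = 5. Strike 5 from Grace.
Grace must be 6 (only option left). Remove 6 from Bob.
That leaves Ivy = 3. So Bob, Nate can't be 3.
That leaves Nate = 2. So Bob can't be 2.
Bob's domain is down to {4}, so Bob = 4.

Jack=5, Grace=6, Bob=4, Ivy=3, Nate=2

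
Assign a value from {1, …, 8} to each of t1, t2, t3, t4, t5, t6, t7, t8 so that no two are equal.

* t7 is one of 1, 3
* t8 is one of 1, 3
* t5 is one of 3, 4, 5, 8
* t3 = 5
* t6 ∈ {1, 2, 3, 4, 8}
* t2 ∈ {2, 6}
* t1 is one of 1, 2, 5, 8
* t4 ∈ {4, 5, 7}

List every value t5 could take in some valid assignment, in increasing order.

4, 8

t3 must be 5 (only option left). Remove 5 from t1, t4, t5.
The 7 still-open variables together cover exactly {1, 2, 3, 4, 6, 7, 8} — 7 values for 7 variables — and 6 appears only in t2's list, so t2 = 6.
Among the 6 still-open variables, 7 fits only t4 (and all 6 values in {1, 2, 3, 4, 7, 8} must be used), so t4 = 7.
The 2 variables t7 and t8 are confined to {1, 3}, which locks those values in; drop them from t1, t5, t6.
No further eliminations apply; t5 can still be any of 4, 8.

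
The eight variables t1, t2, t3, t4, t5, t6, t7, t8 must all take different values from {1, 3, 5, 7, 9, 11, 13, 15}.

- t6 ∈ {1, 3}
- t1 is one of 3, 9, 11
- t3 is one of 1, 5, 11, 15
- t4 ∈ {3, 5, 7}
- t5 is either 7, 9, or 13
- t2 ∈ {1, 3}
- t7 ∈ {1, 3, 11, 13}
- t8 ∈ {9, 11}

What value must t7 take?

Among the 8 variables, 15 fits only t3 (and all 8 values in {1, 3, 5, 7, 9, 11, 13, 15} must be used), so t3 = 15.
The 7 still-open variables draw from only 7 values {1, 3, 5, 7, 9, 11, 13}, so each is used; only t4 can be 5, hence t4 = 5.
Among the 6 still-open variables, 7 fits only t5 (and all 6 values in {1, 3, 7, 9, 11, 13} must be used), so t5 = 7.
The 5 still-open variables together cover exactly {1, 3, 9, 11, 13} — 5 values for 5 variables — and 13 appears only in t7's list, so t7 = 13.

13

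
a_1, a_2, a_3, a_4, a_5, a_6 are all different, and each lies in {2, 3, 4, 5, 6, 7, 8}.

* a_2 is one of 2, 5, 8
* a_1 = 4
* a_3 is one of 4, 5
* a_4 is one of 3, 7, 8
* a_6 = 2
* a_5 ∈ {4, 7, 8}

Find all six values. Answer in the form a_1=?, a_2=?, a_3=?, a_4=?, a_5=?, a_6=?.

a_1 has just one choice, so a_1 = 4. Eliminate 4 elsewhere: a_3, a_5.
a_3 must be 5 (only option left). Eliminate 5 elsewhere: a_2.
a_6 has just one choice, so a_6 = 2. Strike 2 from a_2.
a_2's domain is down to {8}, so a_2 = 8. Remove 8 from a_4, a_5.
That leaves a_5 = 7. Eliminate 7 elsewhere: a_4.
a_4 must be 3 (only option left).

a_1=4, a_2=8, a_3=5, a_4=3, a_5=7, a_6=2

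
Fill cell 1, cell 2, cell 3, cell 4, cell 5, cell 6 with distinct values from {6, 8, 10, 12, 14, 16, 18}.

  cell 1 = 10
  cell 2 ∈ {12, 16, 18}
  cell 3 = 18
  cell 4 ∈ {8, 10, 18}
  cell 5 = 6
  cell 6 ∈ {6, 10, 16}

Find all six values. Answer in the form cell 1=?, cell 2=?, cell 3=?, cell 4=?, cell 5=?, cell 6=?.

cell 1's domain is down to {10}, so cell 1 = 10. Remove 10 from cell 4, cell 6.
That leaves cell 3 = 18. Strike 18 from cell 2, cell 4.
cell 4 must be 8 (only option left).
That leaves cell 5 = 6. Eliminate 6 elsewhere: cell 6.
cell 6's domain is down to {16}, so cell 6 = 16. Strike 16 from cell 2.
That leaves cell 2 = 12.

cell 1=10, cell 2=12, cell 3=18, cell 4=8, cell 5=6, cell 6=16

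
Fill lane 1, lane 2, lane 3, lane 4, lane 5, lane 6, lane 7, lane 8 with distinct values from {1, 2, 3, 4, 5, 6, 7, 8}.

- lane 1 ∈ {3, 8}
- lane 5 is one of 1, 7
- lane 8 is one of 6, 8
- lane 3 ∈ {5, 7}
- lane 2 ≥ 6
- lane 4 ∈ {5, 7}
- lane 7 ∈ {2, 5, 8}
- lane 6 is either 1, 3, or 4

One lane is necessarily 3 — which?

The 8 variables draw from only 8 values {1, 2, 3, 4, 5, 6, 7, 8}, so each is used; only lane 7 can be 2, hence lane 7 = 2.
The 7 still-open variables together cover exactly {1, 3, 4, 5, 6, 7, 8} — 7 values for 7 variables — and 4 appears only in lane 6's list, so lane 6 = 4.
The 6 still-open variables together cover exactly {1, 3, 5, 6, 7, 8} — 6 values for 6 variables — and 1 appears only in lane 5's list, so lane 5 = 1.
The 5 still-open variables draw from only 5 values {3, 5, 6, 7, 8}, so each is used; only lane 1 can be 3, hence lane 1 = 3.

lane 1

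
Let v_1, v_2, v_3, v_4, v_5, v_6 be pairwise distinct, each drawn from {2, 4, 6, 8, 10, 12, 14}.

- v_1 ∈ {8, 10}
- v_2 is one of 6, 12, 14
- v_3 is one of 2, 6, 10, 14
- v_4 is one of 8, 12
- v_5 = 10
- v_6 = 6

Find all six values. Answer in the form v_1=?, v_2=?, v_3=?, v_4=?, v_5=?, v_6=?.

v_5 must be 10 (only option left). Eliminate 10 elsewhere: v_1, v_3.
v_6 must be 6 (only option left). Remove 6 from v_2, v_3.
v_1's domain is down to {8}, so v_1 = 8. So v_4 can't be 8.
That leaves v_4 = 12. Eliminate 12 elsewhere: v_2.
v_2's domain is down to {14}, so v_2 = 14. So v_3 can't be 14.
v_3's domain is down to {2}, so v_3 = 2.

v_1=8, v_2=14, v_3=2, v_4=12, v_5=10, v_6=6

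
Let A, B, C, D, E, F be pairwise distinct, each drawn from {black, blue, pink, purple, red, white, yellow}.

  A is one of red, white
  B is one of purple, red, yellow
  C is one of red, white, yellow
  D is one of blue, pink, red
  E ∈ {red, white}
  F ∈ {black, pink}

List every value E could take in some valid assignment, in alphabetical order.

The 2 variables A and E are confined to {red, white}, which locks those values in; drop them from B, C, D.
C must be yellow (only option left). So B can't be yellow.
B has just one choice, so B = purple.
No further eliminations apply; E can still be any of red, white.

red, white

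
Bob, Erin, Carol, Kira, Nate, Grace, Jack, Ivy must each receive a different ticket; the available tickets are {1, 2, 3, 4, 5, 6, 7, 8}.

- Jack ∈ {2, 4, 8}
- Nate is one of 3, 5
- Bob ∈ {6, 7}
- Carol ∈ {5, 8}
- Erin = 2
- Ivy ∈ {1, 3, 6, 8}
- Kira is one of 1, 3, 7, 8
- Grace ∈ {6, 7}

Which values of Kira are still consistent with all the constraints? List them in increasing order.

Erin has just one choice, so Erin = 2. Remove 2 from Jack.
The 7 still-open variables draw from only 7 values {1, 3, 4, 5, 6, 7, 8}, so each is used; only Jack can be 4, hence Jack = 4.
Bob and Grace share exactly the 2 values {6, 7}; by pigeonhole those values go to them, so strike 6, 7 from Kira, Ivy.
No further eliminations apply; Kira can still be any of 1, 3, 8.

1, 3, 8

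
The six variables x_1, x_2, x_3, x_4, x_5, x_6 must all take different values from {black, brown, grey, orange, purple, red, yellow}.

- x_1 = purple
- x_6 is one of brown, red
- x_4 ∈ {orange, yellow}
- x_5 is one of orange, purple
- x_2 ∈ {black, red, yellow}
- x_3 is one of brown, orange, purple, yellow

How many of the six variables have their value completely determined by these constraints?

6

x_1 must be purple (only option left). Remove purple from x_3, x_5.
x_5 has just one choice, so x_5 = orange. So x_3, x_4 can't be orange.
x_4's domain is down to {yellow}, so x_4 = yellow. Remove yellow from x_2, x_3.
That leaves x_3 = brown. Remove brown from x_6.
x_6 must be red (only option left). So x_2 can't be red.
x_2 has just one choice, so x_2 = black.
Every variable is fixed: x_1=purple, x_2=black, x_3=brown, x_4=yellow, x_5=orange, x_6=red. That makes 6.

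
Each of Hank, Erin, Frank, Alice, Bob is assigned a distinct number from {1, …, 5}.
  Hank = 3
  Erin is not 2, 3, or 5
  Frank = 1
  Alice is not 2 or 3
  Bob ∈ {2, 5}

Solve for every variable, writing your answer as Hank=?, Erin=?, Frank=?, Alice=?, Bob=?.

Hank=3, Erin=4, Frank=1, Alice=5, Bob=2

Hank must be 3 (only option left).
Frank must be 1 (only option left). Eliminate 1 elsewhere: Erin, Alice.
Erin has just one choice, so Erin = 4. Eliminate 4 elsewhere: Alice.
Alice has just one choice, so Alice = 5. Remove 5 from Bob.
That leaves Bob = 2.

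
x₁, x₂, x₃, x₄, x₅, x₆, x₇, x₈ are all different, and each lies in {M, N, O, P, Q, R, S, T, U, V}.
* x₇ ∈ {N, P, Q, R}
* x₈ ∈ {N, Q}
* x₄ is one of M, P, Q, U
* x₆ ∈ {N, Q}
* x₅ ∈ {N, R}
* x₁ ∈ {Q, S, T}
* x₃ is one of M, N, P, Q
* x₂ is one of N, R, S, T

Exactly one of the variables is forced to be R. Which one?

x₅

Among the 8 variables, U fits only x₄ (and all 8 values in {M, N, P, Q, R, S, T, U} must be used), so x₄ = U.
Among the 7 still-open variables, M fits only x₃ (and all 7 values in {M, N, P, Q, R, S, T} must be used), so x₃ = M.
Among the 6 still-open variables, P fits only x₇ (and all 6 values in {N, P, Q, R, S, T} must be used), so x₇ = P.
The 2 variables x₆ and x₈ are confined to {N, Q}, which locks those values in; drop them from x₁, x₂, x₅.
So R goes to x₅.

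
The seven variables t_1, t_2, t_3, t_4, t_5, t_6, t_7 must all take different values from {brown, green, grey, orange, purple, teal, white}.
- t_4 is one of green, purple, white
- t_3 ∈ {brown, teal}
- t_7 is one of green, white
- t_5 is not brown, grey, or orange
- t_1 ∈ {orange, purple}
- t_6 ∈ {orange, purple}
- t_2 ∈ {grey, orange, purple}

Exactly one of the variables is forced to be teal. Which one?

t_5

The 7 variables together cover exactly {brown, green, grey, orange, purple, teal, white} — 7 values for 7 variables — and brown appears only in t_3's list, so t_3 = brown.
The 6 still-open variables together cover exactly {green, grey, orange, purple, teal, white} — 6 values for 6 variables — and grey appears only in t_2's list, so t_2 = grey.
Among the 5 still-open variables, teal fits only t_5 (and all 5 values in {green, orange, purple, teal, white} must be used), so t_5 = teal.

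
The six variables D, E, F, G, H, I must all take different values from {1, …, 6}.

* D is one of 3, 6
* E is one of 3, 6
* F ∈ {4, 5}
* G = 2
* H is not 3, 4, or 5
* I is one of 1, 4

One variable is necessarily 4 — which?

I

G has just one choice, so G = 2. Strike 2 from H.
The 5 still-open variables draw from only 5 values {1, 3, 4, 5, 6}, so each is used; only F can be 5, hence F = 5.
Among the 4 still-open variables, 4 fits only I (and all 4 values in {1, 3, 4, 6} must be used), so I = 4.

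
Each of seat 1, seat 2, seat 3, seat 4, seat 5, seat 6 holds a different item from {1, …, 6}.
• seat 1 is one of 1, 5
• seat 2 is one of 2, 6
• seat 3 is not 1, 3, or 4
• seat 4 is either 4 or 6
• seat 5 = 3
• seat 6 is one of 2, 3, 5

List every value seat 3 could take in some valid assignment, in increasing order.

2, 5, 6

seat 5 must be 3 (only option left). So seat 6 can't be 3.
Among the 5 still-open variables, 1 fits only seat 1 (and all 5 values in {1, 2, 4, 5, 6} must be used), so seat 1 = 1.
The 4 still-open variables together cover exactly {2, 4, 5, 6} — 4 values for 4 variables — and 4 appears only in seat 4's list, so seat 4 = 4.
No further eliminations apply; seat 3 can still be any of 2, 5, 6.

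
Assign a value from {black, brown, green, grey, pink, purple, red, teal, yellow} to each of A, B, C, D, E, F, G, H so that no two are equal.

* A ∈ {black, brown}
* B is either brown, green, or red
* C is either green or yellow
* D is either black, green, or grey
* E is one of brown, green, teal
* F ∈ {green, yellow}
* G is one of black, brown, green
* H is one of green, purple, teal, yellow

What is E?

The 8 variables together cover exactly {black, brown, green, grey, purple, red, teal, yellow} — 8 values for 8 variables — and grey appears only in D's list, so D = grey.
Among the 7 still-open variables, purple fits only H (and all 7 values in {black, brown, green, purple, red, teal, yellow} must be used), so H = purple.
Among the 6 still-open variables, red fits only B (and all 6 values in {black, brown, green, red, teal, yellow} must be used), so B = red.
Among the 5 still-open variables, teal fits only E (and all 5 values in {black, brown, green, teal, yellow} must be used), so E = teal.

teal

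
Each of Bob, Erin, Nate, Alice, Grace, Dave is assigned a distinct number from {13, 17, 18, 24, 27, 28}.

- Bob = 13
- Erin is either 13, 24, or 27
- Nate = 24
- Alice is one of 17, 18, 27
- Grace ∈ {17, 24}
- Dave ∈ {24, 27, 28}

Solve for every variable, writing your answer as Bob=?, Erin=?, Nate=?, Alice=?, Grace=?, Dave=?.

Bob=13, Erin=27, Nate=24, Alice=18, Grace=17, Dave=28

Bob has just one choice, so Bob = 13. Eliminate 13 elsewhere: Erin.
Nate must be 24 (only option left). Remove 24 from Erin, Grace, Dave.
Grace must be 17 (only option left). Eliminate 17 elsewhere: Alice.
That leaves Erin = 27. Strike 27 from Alice, Dave.
Alice has just one choice, so Alice = 18.
Dave has just one choice, so Dave = 28.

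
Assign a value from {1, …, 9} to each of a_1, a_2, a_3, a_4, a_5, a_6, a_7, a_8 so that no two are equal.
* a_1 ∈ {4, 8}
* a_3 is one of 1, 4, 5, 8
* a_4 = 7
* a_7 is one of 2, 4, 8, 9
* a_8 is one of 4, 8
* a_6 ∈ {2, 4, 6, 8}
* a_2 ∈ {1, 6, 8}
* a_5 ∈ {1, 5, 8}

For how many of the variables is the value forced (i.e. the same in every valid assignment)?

4

a_4 must be 7 (only option left).
Among the 7 still-open variables, 9 fits only a_7 (and all 7 values in {1, 2, 4, 5, 6, 8, 9} must be used), so a_7 = 9.
Among the 6 still-open variables, 2 fits only a_6 (and all 6 values in {1, 2, 4, 5, 6, 8} must be used), so a_6 = 2.
The 5 still-open variables draw from only 5 values {1, 4, 5, 6, 8}, so each is used; only a_2 can be 6, hence a_2 = 6.
a_1 and a_8 between them cover only {4, 8} — a naked pair. Remove those values from a_3, a_5.
Determined: a_2=6, a_4=7, a_6=2, a_7=9. The other variables each still have more than one consistent value. That makes 4.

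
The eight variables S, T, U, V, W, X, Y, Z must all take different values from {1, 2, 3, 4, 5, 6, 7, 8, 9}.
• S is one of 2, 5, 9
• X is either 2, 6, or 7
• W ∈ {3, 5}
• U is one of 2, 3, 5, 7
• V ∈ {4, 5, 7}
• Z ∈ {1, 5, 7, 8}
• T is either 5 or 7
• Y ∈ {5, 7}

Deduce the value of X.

6

T and Y between them cover only {5, 7} — a naked pair. Remove those values from S, U, V, W, X, Z.
V's domain is down to {4}, so V = 4.
W has just one choice, so W = 3. Eliminate 3 elsewhere: U.
U must be 2 (only option left). Remove 2 from S, X.
So X = 6.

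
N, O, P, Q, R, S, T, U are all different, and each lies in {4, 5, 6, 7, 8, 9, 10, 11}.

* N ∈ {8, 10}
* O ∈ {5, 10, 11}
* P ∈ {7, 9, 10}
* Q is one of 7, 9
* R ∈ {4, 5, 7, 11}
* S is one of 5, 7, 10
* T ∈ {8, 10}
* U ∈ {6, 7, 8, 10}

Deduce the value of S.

Among the 8 variables, 4 fits only R (and all 8 values in {4, 5, 6, 7, 8, 9, 10, 11} must be used), so R = 4.
The 7 still-open variables draw from only 7 values {5, 6, 7, 8, 9, 10, 11}, so each is used; only U can be 6, hence U = 6.
The 6 still-open variables together cover exactly {5, 7, 8, 9, 10, 11} — 6 values for 6 variables — and 11 appears only in O's list, so O = 11.
The 5 still-open variables together cover exactly {5, 7, 8, 9, 10} — 5 values for 5 variables — and 5 appears only in S's list, so S = 5.

5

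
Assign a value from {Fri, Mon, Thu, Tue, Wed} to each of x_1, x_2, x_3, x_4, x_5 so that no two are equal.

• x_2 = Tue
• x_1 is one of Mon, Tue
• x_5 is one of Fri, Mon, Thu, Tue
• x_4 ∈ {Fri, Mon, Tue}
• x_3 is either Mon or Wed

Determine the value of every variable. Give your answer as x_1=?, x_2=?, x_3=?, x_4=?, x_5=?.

x_1=Mon, x_2=Tue, x_3=Wed, x_4=Fri, x_5=Thu

x_2 must be Tue (only option left). So x_1, x_4, x_5 can't be Tue.
x_1 has just one choice, so x_1 = Mon. So x_3, x_4, x_5 can't be Mon.
x_3 must be Wed (only option left).
x_4's domain is down to {Fri}, so x_4 = Fri. Eliminate Fri elsewhere: x_5.
x_5 must be Thu (only option left).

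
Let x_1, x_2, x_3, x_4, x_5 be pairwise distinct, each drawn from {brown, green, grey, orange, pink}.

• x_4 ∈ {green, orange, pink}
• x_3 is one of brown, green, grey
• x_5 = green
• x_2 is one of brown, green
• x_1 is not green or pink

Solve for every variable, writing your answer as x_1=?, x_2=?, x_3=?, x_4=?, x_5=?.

x_5's domain is down to {green}, so x_5 = green. So x_2, x_3, x_4 can't be green.
That leaves x_2 = brown. So x_1, x_3 can't be brown.
x_3 has just one choice, so x_3 = grey. Remove grey from x_1.
x_1 has just one choice, so x_1 = orange. So x_4 can't be orange.
x_4's domain is down to {pink}, so x_4 = pink.

x_1=orange, x_2=brown, x_3=grey, x_4=pink, x_5=green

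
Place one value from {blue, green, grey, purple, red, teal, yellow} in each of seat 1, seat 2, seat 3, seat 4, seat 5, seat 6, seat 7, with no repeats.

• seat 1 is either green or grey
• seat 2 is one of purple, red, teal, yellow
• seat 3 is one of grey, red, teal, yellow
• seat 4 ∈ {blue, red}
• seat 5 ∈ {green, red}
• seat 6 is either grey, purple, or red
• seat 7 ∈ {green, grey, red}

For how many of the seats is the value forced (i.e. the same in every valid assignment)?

2

The 7 variables together cover exactly {blue, green, grey, purple, red, teal, yellow} — 7 values for 7 variables — and blue appears only in seat 4's list, so seat 4 = blue.
seat 1, seat 5, seat 7 between them cover only {green, grey, red} — a naked triple. Remove those values from seat 2, seat 3, seat 6.
That leaves seat 6 = purple. Eliminate purple elsewhere: seat 2.
Determined: seat 4=blue, seat 6=purple. The other seats each still have more than one consistent value. That makes 2.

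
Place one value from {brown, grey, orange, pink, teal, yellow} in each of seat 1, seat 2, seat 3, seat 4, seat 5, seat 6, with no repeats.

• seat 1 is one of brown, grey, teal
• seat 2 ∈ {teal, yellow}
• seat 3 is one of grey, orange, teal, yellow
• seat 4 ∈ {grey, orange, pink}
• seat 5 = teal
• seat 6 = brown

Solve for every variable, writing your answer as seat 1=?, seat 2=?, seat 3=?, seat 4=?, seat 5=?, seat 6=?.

seat 1=grey, seat 2=yellow, seat 3=orange, seat 4=pink, seat 5=teal, seat 6=brown

seat 5 must be teal (only option left). Eliminate teal elsewhere: seat 1, seat 2, seat 3.
seat 6's domain is down to {brown}, so seat 6 = brown. Remove brown from seat 1.
seat 1 has just one choice, so seat 1 = grey. Strike grey from seat 3, seat 4.
seat 2's domain is down to {yellow}, so seat 2 = yellow. Remove yellow from seat 3.
seat 3's domain is down to {orange}, so seat 3 = orange. Strike orange from seat 4.
seat 4 has just one choice, so seat 4 = pink.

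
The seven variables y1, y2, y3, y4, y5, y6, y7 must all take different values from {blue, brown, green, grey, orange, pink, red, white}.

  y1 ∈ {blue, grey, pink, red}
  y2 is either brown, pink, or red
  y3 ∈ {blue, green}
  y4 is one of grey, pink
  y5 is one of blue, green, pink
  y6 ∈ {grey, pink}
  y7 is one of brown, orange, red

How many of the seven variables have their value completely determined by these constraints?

The 7 variables together cover exactly {blue, brown, green, grey, orange, pink, red} — 7 values for 7 variables — and orange appears only in y7's list, so y7 = orange.
The 6 still-open variables draw from only 6 values {blue, brown, green, grey, pink, red}, so each is used; only y2 can be brown, hence y2 = brown.
The 5 still-open variables draw from only 5 values {blue, green, grey, pink, red}, so each is used; only y1 can be red, hence y1 = red.
y4 and y6 between them cover only {grey, pink} — a naked pair. Remove those values from y5.
Determined: y1=red, y2=brown, y7=orange. The other variables each still have more than one consistent value. That makes 3.

3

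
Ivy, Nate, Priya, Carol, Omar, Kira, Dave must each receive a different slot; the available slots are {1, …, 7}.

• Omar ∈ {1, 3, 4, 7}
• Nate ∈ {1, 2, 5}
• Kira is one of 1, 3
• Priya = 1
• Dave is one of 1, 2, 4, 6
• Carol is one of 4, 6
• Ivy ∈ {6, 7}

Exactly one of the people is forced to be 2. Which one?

Priya has just one choice, so Priya = 1. Eliminate 1 elsewhere: Nate, Omar, Kira, Dave.
That leaves Kira = 3. Eliminate 3 elsewhere: Omar.
The 5 still-open variables draw from only 5 values {2, 4, 5, 6, 7}, so each is used; only Nate can be 5, hence Nate = 5.
Among the 4 still-open variables, 2 fits only Dave (and all 4 values in {2, 4, 6, 7} must be used), so Dave = 2.

Dave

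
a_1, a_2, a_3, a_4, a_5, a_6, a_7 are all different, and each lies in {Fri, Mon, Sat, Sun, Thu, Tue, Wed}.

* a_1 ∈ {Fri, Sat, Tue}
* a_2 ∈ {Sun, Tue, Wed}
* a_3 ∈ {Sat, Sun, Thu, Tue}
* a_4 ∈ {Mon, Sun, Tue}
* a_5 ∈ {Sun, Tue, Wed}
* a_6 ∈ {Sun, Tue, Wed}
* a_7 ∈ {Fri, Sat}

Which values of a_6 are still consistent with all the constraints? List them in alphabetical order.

Sun, Tue, Wed

Among the 7 variables, Mon fits only a_4 (and all 7 values in {Fri, Mon, Sat, Sun, Thu, Tue, Wed} must be used), so a_4 = Mon.
The 6 still-open variables draw from only 6 values {Fri, Sat, Sun, Thu, Tue, Wed}, so each is used; only a_3 can be Thu, hence a_3 = Thu.
a_2, a_5, a_6 share exactly the 3 values {Sun, Tue, Wed}; by pigeonhole those values go to them, so strike Sun, Tue, Wed from a_1.
No further eliminations apply; a_6 can still be any of Sun, Tue, Wed.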